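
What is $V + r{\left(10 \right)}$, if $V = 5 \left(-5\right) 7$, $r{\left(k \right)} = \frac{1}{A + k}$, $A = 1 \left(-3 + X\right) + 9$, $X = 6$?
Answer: $- \frac{3849}{22} \approx -174.95$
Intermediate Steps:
$A = 12$ ($A = 1 \left(-3 + 6\right) + 9 = 1 \cdot 3 + 9 = 3 + 9 = 12$)
$r{\left(k \right)} = \frac{1}{12 + k}$
$V = -175$ ($V = \left(-25\right) 7 = -175$)
$V + r{\left(10 \right)} = -175 + \frac{1}{12 + 10} = -175 + \frac{1}{22} = - \frac{3849}{22}$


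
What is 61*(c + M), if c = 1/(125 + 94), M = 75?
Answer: 1001986/219 ≈ 4575.3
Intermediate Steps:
c = 1/219 ≈ 0.0045662
61*(c + M) = 61*(1/219 + 75) = 61*(16426/219) = 1001986/219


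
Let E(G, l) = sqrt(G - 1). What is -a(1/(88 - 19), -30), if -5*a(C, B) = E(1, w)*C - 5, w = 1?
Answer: -1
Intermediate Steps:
E(G, l) = sqrt(-1 + G)
a(C, B) = 1 (a(C, B) = -(sqrt(-1 + 1)*C - 5)/5 = -(sqrt(0)*C - 5)/5 = -(0*C - 5)/5 = -(0 - 5)/5 = -1/5*(-5) = 1)
-a(1/(88 - 19), -30) = -1*1 = -1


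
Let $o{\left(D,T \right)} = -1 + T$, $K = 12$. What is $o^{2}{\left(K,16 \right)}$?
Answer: $225$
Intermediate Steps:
$o^{2}{\left(K,16 \right)} = \left(-1 + 16\right)^{2} = 15^{2} = 225$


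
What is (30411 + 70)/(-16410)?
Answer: -30481/16410 ≈ -1.8575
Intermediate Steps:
(30411 + 70)/(-16410) = 30481*(-1/16410) = -30481/16410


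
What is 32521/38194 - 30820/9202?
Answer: -438940419/175730594 ≈ -2.4978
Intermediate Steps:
32521/38194 - 30820/9202 = 32521*(1/38194) - 30820*1/9202 = 32521/38194 - 15410/4601 = -438940419/175730594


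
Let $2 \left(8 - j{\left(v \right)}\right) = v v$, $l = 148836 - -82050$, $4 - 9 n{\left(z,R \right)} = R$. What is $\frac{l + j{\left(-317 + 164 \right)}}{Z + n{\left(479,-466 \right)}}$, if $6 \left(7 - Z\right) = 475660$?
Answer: $- \frac{3945411}{1425914} \approx -2.7669$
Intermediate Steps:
$Z = - \frac{237809}{3}$ ($Z = 7 - \frac{237830}{3} = - \frac{237809}{3} \approx -79270.0$)
$n{\left(z,R \right)} = \frac{4}{9} - \frac{R}{9}$
$l = 230886$ ($l = 148836 + 82050 = 230886$)
$j{\left(v \right)} = 8 - \frac{v^{2}}{2}$ ($j{\left(v \right)} = 8 - \frac{v v}{2} = 8 - \frac{v^{2}}{2}$)
$\frac{l + j{\left(-317 + 164 \right)}}{Z + n{\left(479,-466 \right)}} = \frac{230886 + \left(8 - \frac{\left(-317 + 164\right)^{2}}{2}\right)}{- \frac{237809}{3} + \left(\frac{4}{9} - - \frac{466}{9}\right)} = \frac{230886 + \left(8 - \frac{\left(-153\right)^{2}}{2}\right)}{- \frac{237809}{3} + \left(\frac{4}{9} + \frac{466}{9}\right)} = \frac{230886 + \left(8 - \frac{23409}{2}\right)}{- \frac{237809}{3} + \frac{470}{9}} = \frac{230886 + \left(8 - \frac{23409}{2}\right)}{- \frac{712957}{9}} = \left(230886 - \frac{23393}{2}\right) \left(- \frac{9}{712957}\right) = \frac{438379}{2} \left(- \frac{9}{712957}\right) = - \frac{3945411}{1425914}$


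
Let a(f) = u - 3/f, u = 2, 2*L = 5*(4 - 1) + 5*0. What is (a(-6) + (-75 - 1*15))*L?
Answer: -2625/4 ≈ -656.25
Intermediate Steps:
L = 15/2 (L = (5*(4 - 1) + 5*0)/2 = (5*3 + 0)/2 = (15 + 0)/2 = (½)*15 = 15/2 ≈ 7.5000)
a(f) = 2 - 3/f
(a(-6) + (-75 - 1*15))*L = ((2 - 3/(-6)) + (-75 - 1*15))*(15/2) = ((2 - 3*(-⅙)) + (-75 - 15))*(15/2) = ((2 + ½) - 90)*(15/2) = (5/2 - 90)*(15/2) = -175/2*15/2 = -2625/4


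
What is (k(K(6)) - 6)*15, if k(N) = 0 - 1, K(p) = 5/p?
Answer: -105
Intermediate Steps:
k(N) = -1
(k(K(6)) - 6)*15 = (-1 - 6)*15 = -7*15 = -105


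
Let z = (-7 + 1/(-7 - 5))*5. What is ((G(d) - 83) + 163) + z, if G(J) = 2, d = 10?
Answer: 559/12 ≈ 46.583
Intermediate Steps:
z = -425/12 (z = (-7 + 1/(-12))*5 = (-7 - 1/12)*5 = -85/12*5 = -425/12 ≈ -35.417)
((G(d) - 83) + 163) + z = ((2 - 83) + 163) - 425/12 = (-81 + 163) - 425/12 = 82 - 425/12 = 559/12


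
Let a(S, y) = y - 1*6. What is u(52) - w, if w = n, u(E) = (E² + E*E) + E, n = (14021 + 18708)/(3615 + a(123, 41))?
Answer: 19896271/3650 ≈ 5451.0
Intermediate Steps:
a(S, y) = -6 + y (a(S, y) = y - 6 = -6 + y)
n = 32729/3650 (n = (14021 + 18708)/(3615 + (-6 + 41)) = 32729/(3615 + 35) = 32729/3650 ≈ 8.9668)
u(E) = E + 2*E² (u(E) = (E² + E²) + E = 2*E² + E = E + 2*E²)
w = 32729/3650 ≈ 8.9668
u(52) - w = 52*(1 + 2*52) - 1*32729/3650 = 52*(1 + 104) - 32729/3650 = 52*105 - 32729/3650 = 5460 - 32729/3650 = 19896271/3650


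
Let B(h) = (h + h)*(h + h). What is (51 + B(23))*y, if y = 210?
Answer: 455070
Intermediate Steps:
B(h) = 4*h**2 (B(h) = (2*h)*(2*h) = 4*h**2)
(51 + B(23))*y = (51 + 4*23**2)*210 = (51 + 4*529)*210 = (51 + 2116)*210 = 2167*210 = 455070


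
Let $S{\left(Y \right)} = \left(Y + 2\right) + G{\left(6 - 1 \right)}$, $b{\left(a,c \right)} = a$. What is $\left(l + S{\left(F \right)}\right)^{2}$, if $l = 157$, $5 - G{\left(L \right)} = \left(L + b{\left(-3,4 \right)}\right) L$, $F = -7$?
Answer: $21609$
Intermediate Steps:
$G{\left(L \right)} = 5 - L \left(-3 + L\right)$ ($G{\left(L \right)} = 5 - \left(L - 3\right) L = 5 - \left(-3 + L\right) L = 5 - L \left(-3 + L\right)$)
$S{\left(Y \right)} = -3 + Y$ ($S{\left(Y \right)} = \left(Y + 2\right) + \left(5 - \left(6 - 1\right)^{2} + 3 \left(6 - 1\right)\right) = \left(2 + Y\right) + \left(5 - \left(6 - 1\right)^{2} + 3 \left(6 - 1\right)\right) = \left(2 + Y\right) + \left(5 - 5^{2} + 3 \cdot 5\right) = \left(2 + Y\right) + \left(5 - 25 + 15\right) = \left(2 + Y\right) - 5 = -3 + Y$)
$\left(l + S{\left(F \right)}\right)^{2} = \left(157 - 10\right)^{2} = 147^{2} = 21609$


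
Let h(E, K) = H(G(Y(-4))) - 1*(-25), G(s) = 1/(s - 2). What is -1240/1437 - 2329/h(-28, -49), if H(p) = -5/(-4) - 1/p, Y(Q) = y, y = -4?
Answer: -1505228/20597 ≈ -73.080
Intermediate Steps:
Y(Q) = -4
G(s) = 1/(-2 + s)
H(p) = 5/4 - 1/p (H(p) = -5*(-¼) - 1/p = 5/4 - 1/p)
h(E, K) = 129/4 (h(E, K) = (5/4 - 1/(1/(-2 - 4))) - 1*(-25) = (5/4 - 1/(1/(-6))) + 25 = (5/4 - 1/(-⅙)) + 25 = (5/4 - 1*(-6)) + 25 = (5/4 + 6) + 25 = 29/4 + 25 = 129/4)
-1240/1437 - 2329/h(-28, -49) = -1240/1437 - 2329/129/4 = -1240*1/1437 - 2329*4/129 = -1240/1437 - 9316/129 = -1505228/20597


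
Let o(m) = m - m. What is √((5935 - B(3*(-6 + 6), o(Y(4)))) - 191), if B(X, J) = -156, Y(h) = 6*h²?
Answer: 10*√59 ≈ 76.811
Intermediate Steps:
o(m) = 0
√((5935 - B(3*(-6 + 6), o(Y(4)))) - 191) = √((5935 - 1*(-156)) - 191) = √((5935 + 156) - 191) = √(6091 - 191) = √5900 = 10*√59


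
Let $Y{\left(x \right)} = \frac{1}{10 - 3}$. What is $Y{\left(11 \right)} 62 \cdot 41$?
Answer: $\frac{2542}{7} \approx 363.14$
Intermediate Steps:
$Y{\left(x \right)} = \frac{1}{7}$
$Y{\left(11 \right)} 62 \cdot 41 = \frac{1}{7} \cdot 62 \cdot 41 = \frac{62}{7} \cdot 41 = \frac{2542}{7}$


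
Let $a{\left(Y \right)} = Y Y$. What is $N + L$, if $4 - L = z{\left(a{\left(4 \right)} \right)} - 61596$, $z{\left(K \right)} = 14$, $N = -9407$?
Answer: $52179$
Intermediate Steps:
$a{\left(Y \right)} = Y^{2}$
$L = 61586$ ($L = 4 - \left(14 - 61596\right) = 4 - -61582 = 4 + 61582 = 61586$)
$N + L = -9407 + 61586 = 52179$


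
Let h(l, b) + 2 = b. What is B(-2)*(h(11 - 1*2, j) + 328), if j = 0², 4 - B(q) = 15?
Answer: -3586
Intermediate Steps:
B(q) = -11 (B(q) = 4 - 1*15 = 4 - 15 = -11)
j = 0
h(l, b) = -2 + b
B(-2)*(h(11 - 1*2, j) + 328) = -11*((-2 + 0) + 328) = -11*(-2 + 328) = -11*326 = -3586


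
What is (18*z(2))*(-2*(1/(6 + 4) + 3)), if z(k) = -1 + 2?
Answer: -558/5 ≈ -111.60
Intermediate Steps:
z(k) = 1
(18*z(2))*(-2*(1/(6 + 4) + 3)) = (18*1)*(-2*(1/(6 + 4) + 3)) = 18*(-2*(1/10 + 3)) = 18*(-2*(⅒ + 3)) = 18*(-2*31/10) = 18*(-31/5) = -558/5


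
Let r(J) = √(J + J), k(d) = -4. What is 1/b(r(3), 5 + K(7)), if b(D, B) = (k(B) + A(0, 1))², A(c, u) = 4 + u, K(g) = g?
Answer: 1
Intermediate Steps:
r(J) = √2*√J (r(J) = √(2*J) = √2*√J)
b(D, B) = 1 (b(D, B) = (-4 + (4 + 1))² = (-4 + 5)² = 1² = 1)
1/b(r(3), 5 + K(7)) = 1/1 = 1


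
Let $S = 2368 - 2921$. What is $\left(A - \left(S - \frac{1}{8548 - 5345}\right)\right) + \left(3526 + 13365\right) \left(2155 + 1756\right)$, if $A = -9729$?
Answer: $\frac{211563034576}{3203} \approx 6.6052 \cdot 10^{7}$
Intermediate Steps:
$S = -553$
$\left(A - \left(S - \frac{1}{8548 - 5345}\right)\right) + \left(3526 + 13365\right) \left(2155 + 1756\right) = \left(-9729 + \left(\frac{1}{8548 - 5345} - -553\right)\right) + \left(3526 + 13365\right) \left(2155 + 1756\right) = \left(-9729 + \left(\frac{1}{3203} + 553\right)\right) + 16891 \cdot 3911 = \left(-9729 + \left(\frac{1}{3203} + 553\right)\right) + 66060701 = \left(-9729 + \frac{1771260}{3203}\right) + 66060701 = - \frac{29390727}{3203} + 66060701 = \frac{211563034576}{3203}$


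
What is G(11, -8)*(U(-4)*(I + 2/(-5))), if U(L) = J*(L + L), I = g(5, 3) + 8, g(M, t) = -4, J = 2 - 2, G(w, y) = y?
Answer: 0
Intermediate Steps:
J = 0
I = 4 (I = -4 + 8 = 4)
U(L) = 0 (U(L) = 0*(L + L) = 0*(2*L) = 0)
G(11, -8)*(U(-4)*(I + 2/(-5))) = -0*(4 + 2/(-5)) = -0*(4 + 2*(-⅕)) = -0*(4 - ⅖) = -0*18/5 = -8*0 = 0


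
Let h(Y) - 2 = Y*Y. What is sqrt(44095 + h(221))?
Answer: sqrt(92938) ≈ 304.86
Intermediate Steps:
h(Y) = 2 + Y**2 (h(Y) = 2 + Y*Y = 2 + Y**2)
sqrt(44095 + h(221)) = sqrt(44095 + (2 + 221**2)) = sqrt(44095 + (2 + 48841)) = sqrt(44095 + 48843) = sqrt(92938)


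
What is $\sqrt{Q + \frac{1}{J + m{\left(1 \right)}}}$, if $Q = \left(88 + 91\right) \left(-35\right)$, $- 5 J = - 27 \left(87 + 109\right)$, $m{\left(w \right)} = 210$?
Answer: $\frac{5 i \sqrt{10079372310}}{6342} \approx 79.152 i$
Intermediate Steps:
$J = \frac{5292}{5}$ ($J = - \frac{\left(-27\right) \left(87 + 109\right)}{5} = - \frac{\left(-27\right) 196}{5} = \left(- \frac{1}{5}\right) \left(-5292\right) = \frac{5292}{5} \approx 1058.4$)
$Q = -6265$ ($Q = 179 \left(-35\right) = -6265$)
$\sqrt{Q + \frac{1}{J + m{\left(1 \right)}}} = \sqrt{-6265 + \frac{1}{\frac{5292}{5} + 210}} = \sqrt{-6265 + \frac{1}{\frac{6342}{5}}} = \sqrt{-6265 + \frac{5}{6342}} = \sqrt{- \frac{39732625}{6342}} = \frac{5 i \sqrt{10079372310}}{6342}$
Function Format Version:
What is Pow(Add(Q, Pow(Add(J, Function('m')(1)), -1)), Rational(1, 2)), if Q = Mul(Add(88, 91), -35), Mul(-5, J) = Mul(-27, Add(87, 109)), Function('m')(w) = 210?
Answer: Mul(Rational(5, 6342), I, Pow(10079372310, Rational(1, 2))) ≈ Mul(79.152, I)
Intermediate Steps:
J = Rational(5292, 5) (J = Mul(Rational(-1, 5), Mul(-27, Add(87, 109))) = Mul(Rational(-1, 5), Mul(-27, 196)) = Mul(Rational(-1, 5), -5292) = Rational(5292, 5) ≈ 1058.4)
Q = -6265 (Q = Mul(179, -35) = -6265)
Pow(Add(Q, Pow(Add(J, Function('m')(1)), -1)), Rational(1, 2)) = Pow(Add(-6265, Pow(Add(Rational(5292, 5), 210), -1)), Rational(1, 2)) = Pow(Add(-6265, Pow(Rational(6342, 5), -1)), Rational(1, 2)) = Pow(Add(-6265, Rational(5, 6342)), Rational(1, 2)) = Pow(Rational(-39732625, 6342), Rational(1, 2)) = Mul(Rational(5, 6342), I, Pow(10079372310, Rational(1, 2)))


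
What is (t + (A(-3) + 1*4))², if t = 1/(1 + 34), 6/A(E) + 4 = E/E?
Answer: 5041/1225 ≈ 4.1151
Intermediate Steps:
A(E) = -2 (A(E) = 6/(-4 + E/E) = 6/(-4 + 1) = 6/(-3) = 6*(-⅓) = -2)
t = 1/35 ≈ 0.028571
(t + (A(-3) + 1*4))² = (1/35 + (-2 + 1*4))² = (1/35 + (-2 + 4))² = (1/35 + 2)² = (71/35)² = 5041/1225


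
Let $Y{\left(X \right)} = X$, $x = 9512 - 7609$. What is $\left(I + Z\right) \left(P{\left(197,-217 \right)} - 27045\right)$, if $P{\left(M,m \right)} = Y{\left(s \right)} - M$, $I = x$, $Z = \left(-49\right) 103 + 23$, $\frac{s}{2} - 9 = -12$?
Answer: $85041008$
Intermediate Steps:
$s = -6$ ($s = 18 + 2 \left(-12\right) = 18 - 24 = -6$)
$Z = -5024$ ($Z = -5047 + 23 = -5024$)
$x = 1903$ ($x = 9512 - 7609 = 1903$)
$I = 1903$
$P{\left(M,m \right)} = -6 - M$
$\left(I + Z\right) \left(P{\left(197,-217 \right)} - 27045\right) = \left(1903 - 5024\right) \left(\left(-6 - 197\right) - 27045\right) = - 3121 \left(\left(-6 - 197\right) - 27045\right) = - 3121 \left(-203 - 27045\right) = \left(-3121\right) \left(-27248\right) = 85041008$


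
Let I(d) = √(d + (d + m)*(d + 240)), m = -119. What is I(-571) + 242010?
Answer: 242010 + √227819 ≈ 2.4249e+5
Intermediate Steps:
I(d) = √(d + (-119 + d)*(240 + d)) (I(d) = √(d + (d - 119)*(d + 240)) = √(d + (-119 + d)*(240 + d)))
I(-571) + 242010 = √(-28560 + (-571)² + 122*(-571)) + 242010 = √(-28560 + 326041 - 69662) + 242010 = √227819 + 242010 = 242010 + √227819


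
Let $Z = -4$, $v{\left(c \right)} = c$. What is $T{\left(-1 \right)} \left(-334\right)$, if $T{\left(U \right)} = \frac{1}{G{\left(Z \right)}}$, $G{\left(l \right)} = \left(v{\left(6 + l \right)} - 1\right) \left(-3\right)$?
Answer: $\frac{334}{3} \approx 111.33$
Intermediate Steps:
$G{\left(l \right)} = -15 - 3 l$ ($G{\left(l \right)} = \left(\left(6 + l\right) - 1\right) \left(-3\right) = \left(5 + l\right) \left(-3\right) = -15 - 3 l$)
$T{\left(U \right)} = - \frac{1}{3}$ ($T{\left(U \right)} = \frac{1}{-15 - -12} = \frac{1}{-15 + 12} = \frac{1}{-3} = - \frac{1}{3}$)
$T{\left(-1 \right)} \left(-334\right) = \left(- \frac{1}{3}\right) \left(-334\right) = \frac{334}{3}$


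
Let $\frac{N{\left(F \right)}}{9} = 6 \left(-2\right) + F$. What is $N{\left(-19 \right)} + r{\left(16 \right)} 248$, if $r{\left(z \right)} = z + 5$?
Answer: $4929$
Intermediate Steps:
$N{\left(F \right)} = -108 + 9 F$ ($N{\left(F \right)} = 9 \left(6 \left(-2\right) + F\right) = 9 \left(-12 + F\right) = -108 + 9 F$)
$r{\left(z \right)} = 5 + z$
$N{\left(-19 \right)} + r{\left(16 \right)} 248 = \left(-108 + 9 \left(-19\right)\right) + \left(5 + 16\right) 248 = \left(-108 - 171\right) + 21 \cdot 248 = -279 + 5208 = 4929$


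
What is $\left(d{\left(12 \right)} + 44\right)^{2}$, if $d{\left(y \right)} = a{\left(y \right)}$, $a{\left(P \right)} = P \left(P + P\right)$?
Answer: $110224$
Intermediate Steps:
$a{\left(P \right)} = 2 P^{2}$ ($a{\left(P \right)} = P 2 P = 2 P^{2}$)
$d{\left(y \right)} = 2 y^{2}$
$\left(d{\left(12 \right)} + 44\right)^{2} = \left(2 \cdot 12^{2} + 44\right)^{2} = \left(2 \cdot 144 + 44\right)^{2} = \left(288 + 44\right)^{2} = 332^{2} = 110224$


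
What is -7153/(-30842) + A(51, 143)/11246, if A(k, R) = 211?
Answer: 21737575/86712283 ≈ 0.25069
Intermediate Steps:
-7153/(-30842) + A(51, 143)/11246 = -7153/(-30842) + 211/11246 = -7153*(-1/30842) + 211*(1/11246) = 7153/30842 + 211/11246 = 21737575/86712283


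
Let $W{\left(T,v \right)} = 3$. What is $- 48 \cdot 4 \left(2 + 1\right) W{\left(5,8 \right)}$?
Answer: $-1728$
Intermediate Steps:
$- 48 \cdot 4 \left(2 + 1\right) W{\left(5,8 \right)} = - 48 \cdot 4 \left(2 + 1\right) 3 = - 48 \cdot 4 \cdot 3 \cdot 3 = \left(-48\right) 12 \cdot 3 = \left(-576\right) 3 = -1728$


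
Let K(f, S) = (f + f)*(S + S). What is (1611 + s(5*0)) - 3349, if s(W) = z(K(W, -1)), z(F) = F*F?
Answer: -1738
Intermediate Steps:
K(f, S) = 4*S*f (K(f, S) = (2*f)*(2*S) = 4*S*f)
z(F) = F²
s(W) = 16*W² (s(W) = (4*(-1)*W)² = (-4*W)² = 16*W²)
(1611 + s(5*0)) - 3349 = (1611 + 16*(5*0)²) - 3349 = (1611 + 16*0²) - 3349 = (1611 + 16*0) - 3349 = (1611 + 0) - 3349 = 1611 - 3349 = -1738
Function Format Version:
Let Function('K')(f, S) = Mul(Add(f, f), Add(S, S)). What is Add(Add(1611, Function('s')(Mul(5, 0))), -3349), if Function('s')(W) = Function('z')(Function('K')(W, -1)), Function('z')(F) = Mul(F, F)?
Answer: -1738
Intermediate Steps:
Function('K')(f, S) = Mul(4, S, f) (Function('K')(f, S) = Mul(Mul(2, f), Mul(2, S)) = Mul(4, S, f))
Function('z')(F) = Pow(F, 2)
Function('s')(W) = Mul(16, Pow(W, 2)) (Function('s')(W) = Pow(Mul(4, -1, W), 2) = Pow(Mul(-4, W), 2) = Mul(16, Pow(W, 2)))
Add(Add(1611, Function('s')(Mul(5, 0))), -3349) = Add(Add(1611, Mul(16, Pow(Mul(5, 0), 2))), -3349) = Add(Add(1611, Mul(16, Pow(0, 2))), -3349) = Add(Add(1611, Mul(16, 0)), -3349) = Add(Add(1611, 0), -3349) = Add(1611, -3349) = -1738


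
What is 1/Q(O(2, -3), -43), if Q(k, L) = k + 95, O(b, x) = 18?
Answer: 1/113 ≈ 0.0088496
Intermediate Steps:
Q(k, L) = 95 + k
1/Q(O(2, -3), -43) = 1/(95 + 18) = 1/113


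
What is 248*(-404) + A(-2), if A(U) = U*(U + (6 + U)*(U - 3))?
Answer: -100148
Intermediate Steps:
A(U) = U*(U + (-3 + U)*(6 + U)) (A(U) = U*(U + (6 + U)*(-3 + U)) = U*(U + (-3 + U)*(6 + U)))
248*(-404) + A(-2) = 248*(-404) - 2*(-18 + (-2)² + 4*(-2)) = -100192 - 2*(-18 + 4 - 8) = -100192 - 2*(-22) = -100192 + 44 = -100148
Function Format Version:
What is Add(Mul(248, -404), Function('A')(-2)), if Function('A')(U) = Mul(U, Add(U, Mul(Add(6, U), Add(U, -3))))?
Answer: -100148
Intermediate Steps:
Function('A')(U) = Mul(U, Add(U, Mul(Add(-3, U), Add(6, U)))) (Function('A')(U) = Mul(U, Add(U, Mul(Add(6, U), Add(-3, U)))) = Mul(U, Add(U, Mul(Add(-3, U), Add(6, U)))))
Add(Mul(248, -404), Function('A')(-2)) = Add(Mul(248, -404), Mul(-2, Add(-18, Pow(-2, 2), Mul(4, -2)))) = Add(-100192, Mul(-2, Add(-18, 4, -8))) = Add(-100192, Mul(-2, -22)) = Add(-100192, 44) = -100148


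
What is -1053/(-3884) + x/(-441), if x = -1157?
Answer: 4958161/1712844 ≈ 2.8947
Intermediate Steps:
-1053/(-3884) + x/(-441) = -1053/(-3884) - 1157/(-441) = -1053*(-1/3884) - 1157*(-1/441) = 1053/3884 + 1157/441 = 4958161/1712844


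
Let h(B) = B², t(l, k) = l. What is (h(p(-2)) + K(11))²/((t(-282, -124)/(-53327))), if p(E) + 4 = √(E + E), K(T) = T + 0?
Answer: 4852757/94 - 19624336*I/141 ≈ 51625.0 - 1.3918e+5*I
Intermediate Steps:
K(T) = T
p(E) = -4 + √2*√E (p(E) = -4 + √(E + E) = -4 + √(2*E) = -4 + √2*√E)
(h(p(-2)) + K(11))²/((t(-282, -124)/(-53327))) = ((-4 + √2*√(-2))² + 11)²/((-282/(-53327))) = ((-4 + √2*(I*√2))² + 11)²/((-282*(-1/53327))) = ((-4 + 2*I)² + 11)²/(282/53327) = (11 + (-4 + 2*I)²)²*(53327/282) = 53327*(11 + (-4 + 2*I)²)²/282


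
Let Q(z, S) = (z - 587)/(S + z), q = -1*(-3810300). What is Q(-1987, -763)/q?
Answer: 3/12212500 ≈ 2.4565e-7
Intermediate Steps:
q = 3810300
Q(z, S) = (-587 + z)/(S + z)
Q(-1987, -763)/q = ((-587 - 1987)/(-763 - 1987))/3810300 = (-2574/(-2750))*(1/3810300) = -1/2750*(-2574)*(1/3810300) = (117/125)*(1/3810300) = 3/12212500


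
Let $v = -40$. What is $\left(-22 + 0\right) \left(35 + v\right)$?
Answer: $110$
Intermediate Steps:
$\left(-22 + 0\right) \left(35 + v\right) = \left(-22 + 0\right) \left(35 - 40\right) = \left(-22\right) \left(-5\right) = 110$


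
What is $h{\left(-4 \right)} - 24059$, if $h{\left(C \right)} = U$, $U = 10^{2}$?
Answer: $-23959$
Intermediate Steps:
$U = 100$
$h{\left(C \right)} = 100$
$h{\left(-4 \right)} - 24059 = 100 - 24059 = -23959$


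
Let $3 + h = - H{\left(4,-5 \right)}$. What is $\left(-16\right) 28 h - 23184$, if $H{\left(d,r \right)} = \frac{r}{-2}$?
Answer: $-20720$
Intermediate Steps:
$H{\left(d,r \right)} = - \frac{r}{2}$ ($H{\left(d,r \right)} = r \left(- \frac{1}{2}\right) = - \frac{r}{2}$)
$h = - \frac{11}{2}$ ($h = -3 - \left(- \frac{1}{2}\right) \left(-5\right) = -3 - \frac{5}{2} = - \frac{11}{2} \approx -5.5$)
$\left(-16\right) 28 h - 23184 = \left(-16\right) 28 \left(- \frac{11}{2}\right) - 23184 = \left(-448\right) \left(- \frac{11}{2}\right) - 23184 = 2464 - 23184 = -20720$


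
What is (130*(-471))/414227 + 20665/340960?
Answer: -2463395969/28246967584 ≈ -0.087209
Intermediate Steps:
(130*(-471))/414227 + 20665/340960 = -61230*1/414227 + 20665*(1/340960) = -61230/414227 + 4133/68192 = -2463395969/28246967584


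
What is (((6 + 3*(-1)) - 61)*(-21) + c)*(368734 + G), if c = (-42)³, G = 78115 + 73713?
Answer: -37933352940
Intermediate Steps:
G = 151828
c = -74088
(((6 + 3*(-1)) - 61)*(-21) + c)*(368734 + G) = (((6 + 3*(-1)) - 61)*(-21) - 74088)*(368734 + 151828) = (((6 - 3) - 61)*(-21) - 74088)*520562 = ((3 - 61)*(-21) - 74088)*520562 = (-58*(-21) - 74088)*520562 = (1218 - 74088)*520562 = -72870*520562 = -37933352940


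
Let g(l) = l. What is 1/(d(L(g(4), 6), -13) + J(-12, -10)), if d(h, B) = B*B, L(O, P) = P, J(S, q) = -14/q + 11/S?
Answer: 60/10169 ≈ 0.0059003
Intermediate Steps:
d(h, B) = B²
1/(d(L(g(4), 6), -13) + J(-12, -10)) = 1/((-13)² + (-14/(-10) + 11/(-12))) = 1/(169 + (-14*(-⅒) + 11*(-1/12))) = 1/(169 + (7/5 - 11/12)) = 1/(169 + 29/60) = 1/(10169/60) = 60/10169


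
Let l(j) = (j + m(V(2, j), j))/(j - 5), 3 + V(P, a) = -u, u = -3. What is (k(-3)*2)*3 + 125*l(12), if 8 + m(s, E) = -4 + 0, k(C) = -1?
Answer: -6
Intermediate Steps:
V(P, a) = 0 (V(P, a) = -3 - 1*(-3) = -3 + 3 = 0)
m(s, E) = -12 (m(s, E) = -8 + (-4 + 0) = -8 - 4 = -12)
l(j) = (-12 + j)/(-5 + j) (l(j) = (j - 12)/(j - 5) = (-12 + j)/(-5 + j))
(k(-3)*2)*3 + 125*l(12) = -1*2*3 + 125*((-12 + 12)/(-5 + 12)) = -2*3 + 125*(0/7) = -6 + 125*((1/7)*0) = -6 + 125*0 = -6 + 0 = -6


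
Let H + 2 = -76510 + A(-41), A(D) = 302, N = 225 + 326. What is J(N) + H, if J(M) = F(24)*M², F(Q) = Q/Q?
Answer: 227391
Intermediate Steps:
F(Q) = 1
N = 551
J(M) = M² (J(M) = 1*M² = M²)
H = -76210 (H = -2 + (-76510 + 302) = -2 - 76208 = -76210)
J(N) + H = 551² - 76210 = 303601 - 76210 = 227391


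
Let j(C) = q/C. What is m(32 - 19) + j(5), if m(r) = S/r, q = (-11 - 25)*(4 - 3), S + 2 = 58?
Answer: -188/65 ≈ -2.8923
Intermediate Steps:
S = 56 (S = -2 + 58 = 56)
q = -36 (q = -36*1 = -36)
m(r) = 56/r
j(C) = -36/C
m(32 - 19) + j(5) = 56/(32 - 19) - 36/5 = 56/13 - 36*⅕ = 56*(1/13) - 36/5 = 56/13 - 36/5 = -188/65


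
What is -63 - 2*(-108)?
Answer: 153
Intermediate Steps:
-63 - 2*(-108) = -63 + 216 = 153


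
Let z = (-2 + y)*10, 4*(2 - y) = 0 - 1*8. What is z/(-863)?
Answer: -20/863 ≈ -0.023175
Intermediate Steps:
y = 4 (y = 2 - (0 - 1*8)/4 = 2 - (0 - 8)/4 = 2 - ¼*(-8) = 2 + 2 = 4)
z = 20 (z = (-2 + 4)*10 = 2*10 = 20)
z/(-863) = 20/(-863) = 20*(-1/863) = -20/863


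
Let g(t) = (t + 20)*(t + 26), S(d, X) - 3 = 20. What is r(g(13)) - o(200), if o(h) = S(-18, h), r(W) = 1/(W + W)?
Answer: -59201/2574 ≈ -23.000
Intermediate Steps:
S(d, X) = 23 (S(d, X) = 3 + 20 = 23)
g(t) = (20 + t)*(26 + t)
r(W) = 1/(2*W)
o(h) = 23
r(g(13)) - o(200) = 1/(2*(520 + 13² + 46*13)) - 1*23 = 1/(2*(520 + 169 + 598)) - 23 = (½)/1287 - 23 = (½)*(1/1287) - 23 = 1/2574 - 23 = -59201/2574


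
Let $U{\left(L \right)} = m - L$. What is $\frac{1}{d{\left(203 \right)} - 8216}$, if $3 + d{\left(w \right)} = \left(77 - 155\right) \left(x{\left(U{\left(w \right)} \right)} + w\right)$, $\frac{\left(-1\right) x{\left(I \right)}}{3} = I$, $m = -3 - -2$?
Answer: $- \frac{1}{71789} \approx -1.393 \cdot 10^{-5}$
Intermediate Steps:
$m = -1$ ($m = -3 + 2 = -1$)
$U{\left(L \right)} = -1 - L$
$x{\left(I \right)} = - 3 I$
$d{\left(w \right)} = -237 - 312 w$ ($d{\left(w \right)} = -3 + \left(77 - 155\right) \left(- 3 \left(-1 - w\right) + w\right) = -3 - 78 \left(\left(3 + 3 w\right) + w\right) = -3 - 78 \left(3 + 4 w\right) = -3 - \left(234 + 312 w\right) = -237 - 312 w$)
$\frac{1}{d{\left(203 \right)} - 8216} = \frac{1}{\left(-237 - 63336\right) - 8216} = \frac{1}{-63573 - 8216} = \frac{1}{-71789} = - \frac{1}{71789}$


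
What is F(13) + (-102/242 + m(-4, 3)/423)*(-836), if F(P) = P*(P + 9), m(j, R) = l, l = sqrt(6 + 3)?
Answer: 980906/1551 ≈ 632.43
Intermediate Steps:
l = 3 (l = sqrt(9) = 3)
m(j, R) = 3
F(P) = P*(9 + P)
F(13) + (-102/242 + m(-4, 3)/423)*(-836) = 13*(9 + 13) + (-102/242 + 3/423)*(-836) = 13*22 + (-102*1/242 + 3*(1/423))*(-836) = 286 + (-51/121 + 1/141)*(-836) = 286 - 7070/17061*(-836) = 286 + 537320/1551 = 980906/1551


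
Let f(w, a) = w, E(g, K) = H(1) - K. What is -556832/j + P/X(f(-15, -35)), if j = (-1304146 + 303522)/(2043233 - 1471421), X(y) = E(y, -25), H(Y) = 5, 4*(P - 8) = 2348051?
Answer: 2534870909617/7504680 ≈ 3.3777e+5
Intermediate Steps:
P = 2348083/4 (P = 8 + (1/4)*2348051 = 8 + 2348051/4 = 2348083/4 ≈ 5.8702e+5)
E(g, K) = 5 - K
X(y) = 30 (X(y) = 5 - 1*(-25) = 5 + 25 = 30)
j = -250156/142953 (j = -1000624/571812 = -1000624*1/571812 = -250156/142953 ≈ -1.7499)
-556832/j + P/X(f(-15, -35)) = -556832/(-250156/142953) + (2348083/4)/30 = -556832*(-142953/250156) + (2348083/4)*(1/30) = 19900201224/62539 + 2348083/120 = 2534870909617/7504680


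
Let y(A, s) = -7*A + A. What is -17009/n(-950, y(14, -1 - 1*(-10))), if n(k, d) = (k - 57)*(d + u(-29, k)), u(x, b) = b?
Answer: -17009/1041238 ≈ -0.016335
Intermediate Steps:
y(A, s) = -6*A
n(k, d) = (-57 + k)*(d + k) (n(k, d) = (k - 57)*(d + k) = (-57 + k)*(d + k))
-17009/n(-950, y(14, -1 - 1*(-10))) = -17009/((-950)**2 - (-342)*14 - 57*(-950) - 6*14*(-950)) = -17009/(902500 - 57*(-84) + 54150 - 84*(-950)) = -17009/(902500 + 4788 + 54150 + 79800) = -17009/1041238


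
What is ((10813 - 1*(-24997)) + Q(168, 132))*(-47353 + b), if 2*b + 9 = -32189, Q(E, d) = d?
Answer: -2280591784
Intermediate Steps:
b = -16099 (b = -9/2 + (½)*(-32189) = -9/2 - 32189/2 = -16099)
((10813 - 1*(-24997)) + Q(168, 132))*(-47353 + b) = ((10813 - 1*(-24997)) + 132)*(-47353 - 16099) = ((10813 + 24997) + 132)*(-63452) = (35810 + 132)*(-63452) = 35942*(-63452) = -2280591784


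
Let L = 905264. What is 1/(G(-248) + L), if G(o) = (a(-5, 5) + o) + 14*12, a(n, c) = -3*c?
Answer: 1/905169 ≈ 1.1048e-6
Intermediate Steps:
G(o) = 153 + o (G(o) = (-3*5 + o) + 14*12 = (-15 + o) + 168 = 153 + o)
1/(G(-248) + L) = 1/((153 - 248) + 905264) = 1/(-95 + 905264) = 1/905169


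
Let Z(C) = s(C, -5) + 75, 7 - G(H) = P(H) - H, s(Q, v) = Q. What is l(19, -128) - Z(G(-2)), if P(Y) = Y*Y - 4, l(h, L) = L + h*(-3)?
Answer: -265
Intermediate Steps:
l(h, L) = L - 3*h
P(Y) = -4 + Y**2 (P(Y) = Y**2 - 4 = -4 + Y**2)
G(H) = 11 + H - H**2 (G(H) = 7 - ((-4 + H**2) - H) = 7 - (-4 + H**2 - H) = 7 + (4 + H - H**2) = 11 + H - H**2)
Z(C) = 75 + C (Z(C) = C + 75 = 75 + C)
l(19, -128) - Z(G(-2)) = (-128 - 3*19) - (75 + (11 - 2 - 1*(-2)**2)) = (-128 - 57) - (75 + (11 - 2 - 1*4)) = -185 - (75 + (11 - 2 - 4)) = -185 - (75 + 5) = -185 - 1*80 = -185 - 80 = -265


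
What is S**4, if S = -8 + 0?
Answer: 4096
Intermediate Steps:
S = -8
S**4 = (-8)**4 = 4096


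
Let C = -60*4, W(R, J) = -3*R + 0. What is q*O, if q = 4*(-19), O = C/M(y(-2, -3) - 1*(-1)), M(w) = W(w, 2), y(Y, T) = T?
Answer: 3040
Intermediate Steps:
W(R, J) = -3*R
C = -240
M(w) = -3*w
O = -40 (O = -240*(-1/(3*(-3 - 1*(-1)))) = -240*(-1/(3*(-3 + 1))) = -240/((-3*(-2))) = -240/6 = -240*1/6 = -40)
q = -76
q*O = -76*(-40) = 3040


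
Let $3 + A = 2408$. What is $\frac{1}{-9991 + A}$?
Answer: $- \frac{1}{7586} \approx -0.00013182$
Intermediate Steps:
$A = 2405$ ($A = -3 + 2408 = 2405$)
$\frac{1}{-9991 + A} = \frac{1}{-9991 + 2405} = \frac{1}{-7586} = - \frac{1}{7586}$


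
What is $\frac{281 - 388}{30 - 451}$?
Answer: $\frac{107}{421} \approx 0.25416$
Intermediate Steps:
$\frac{281 - 388}{30 - 451} = - \frac{107}{-421} = \left(-107\right) \left(- \frac{1}{421}\right) = \frac{107}{421}$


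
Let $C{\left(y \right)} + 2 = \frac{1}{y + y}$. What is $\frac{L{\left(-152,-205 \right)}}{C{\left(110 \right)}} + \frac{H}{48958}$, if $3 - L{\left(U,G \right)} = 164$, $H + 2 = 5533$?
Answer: $\frac{1736520469}{21492562} \approx 80.796$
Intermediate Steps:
$H = 5531$ ($H = -2 + 5533 = 5531$)
$L{\left(U,G \right)} = -161$ ($L{\left(U,G \right)} = 3 - 164 = -161$)
$C{\left(y \right)} = -2 + \frac{1}{2 y}$ ($C{\left(y \right)} = -2 + \frac{1}{y + y} = -2 + \frac{1}{2 y}$)
$\frac{L{\left(-152,-205 \right)}}{C{\left(110 \right)}} + \frac{H}{48958} = - \frac{161}{-2 + \frac{1}{2 \cdot 110}} + \frac{5531}{48958} = - \frac{161}{-2 + \frac{1}{2} \cdot \frac{1}{110}} + 5531 \cdot \frac{1}{48958} = - \frac{161}{-2 + \frac{1}{220}} + \frac{5531}{48958} = - \frac{161}{- \frac{439}{220}} + \frac{5531}{48958} = \left(-161\right) \left(- \frac{220}{439}\right) + \frac{5531}{48958} = \frac{35420}{439} + \frac{5531}{48958} = \frac{1736520469}{21492562}$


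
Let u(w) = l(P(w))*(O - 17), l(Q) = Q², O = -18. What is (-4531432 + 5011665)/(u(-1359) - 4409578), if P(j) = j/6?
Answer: -147764/1909279 ≈ -0.077393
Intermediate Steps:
P(j) = j/6 (P(j) = j*(⅙) = j/6)
u(w) = -35*w²/36 (u(w) = (w/6)²*(-18 - 17) = (w²/36)*(-35) = -35*w²/36)
(-4531432 + 5011665)/(u(-1359) - 4409578) = (-4531432 + 5011665)/(-35/36*(-1359)² - 4409578) = 480233/(-35/36*1846881 - 4409578) = 480233/(-7182315/4 - 4409578) = 480233/(-24820627/4) = 480233*(-4/24820627) = -147764/1909279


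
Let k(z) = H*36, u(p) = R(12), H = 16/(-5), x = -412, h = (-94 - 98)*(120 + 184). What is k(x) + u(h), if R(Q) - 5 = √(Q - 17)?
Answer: -551/5 + I*√5 ≈ -110.2 + 2.2361*I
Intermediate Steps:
h = -58368 (h = -192*304 = -58368)
H = -16/5 (H = 16*(-⅕) = -16/5 ≈ -3.2000)
R(Q) = 5 + √(-17 + Q) (R(Q) = 5 + √(Q - 17) = 5 + √(-17 + Q))
u(p) = 5 + I*√5 (u(p) = 5 + √(-17 + 12) = 5 + √(-5) = 5 + I*√5)
k(z) = -576/5 (k(z) = -16/5*36 = -576/5)
k(x) + u(h) = -576/5 + (5 + I*√5) = -551/5 + I*√5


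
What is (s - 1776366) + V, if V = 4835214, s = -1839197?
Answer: 1219651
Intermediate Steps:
(s - 1776366) + V = (-1839197 - 1776366) + 4835214 = -3615563 + 4835214 = 1219651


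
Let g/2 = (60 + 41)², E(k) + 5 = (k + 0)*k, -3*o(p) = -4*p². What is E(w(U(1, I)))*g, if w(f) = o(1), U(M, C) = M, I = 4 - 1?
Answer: -591658/9 ≈ -65740.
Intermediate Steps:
I = 3
o(p) = 4*p²/3 (o(p) = -(-4)*p²/3 = 4*p²/3)
w(f) = 4/3 (w(f) = (4/3)*1² = (4/3)*1 = 4/3)
E(k) = -5 + k² (E(k) = -5 + (k + 0)*k = -5 + k*k = -5 + k²)
g = 20402 (g = 2*(60 + 41)² = 2*101² = 2*10201 = 20402)
E(w(U(1, I)))*g = (-5 + (4/3)²)*20402 = (-5 + 16/9)*20402 = -29/9*20402 = -591658/9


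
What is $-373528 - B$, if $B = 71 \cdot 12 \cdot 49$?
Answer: $-415276$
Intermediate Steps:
$B = 41748$ ($B = 852 \cdot 49 = 41748$)
$-373528 - B = -373528 - 41748 = -415276$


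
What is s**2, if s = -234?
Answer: 54756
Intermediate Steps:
s**2 = (-234)**2 = 54756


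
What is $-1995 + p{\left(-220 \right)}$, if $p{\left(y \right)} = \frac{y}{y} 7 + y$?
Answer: $-2208$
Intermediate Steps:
$p{\left(y \right)} = 7 + y$ ($p{\left(y \right)} = 1 \cdot 7 + y = 7 + y$)
$-1995 + p{\left(-220 \right)} = -1995 + \left(7 - 220\right) = -1995 - 213 = -2208$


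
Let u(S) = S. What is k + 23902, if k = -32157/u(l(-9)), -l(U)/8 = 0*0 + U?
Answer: 187643/8 ≈ 23455.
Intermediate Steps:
l(U) = -8*U (l(U) = -8*(0*0 + U) = -8*(0 + U) = -8*U)
k = -3573/8 (k = -32157/((-8*(-9))) = -32157/72 = -32157*1/72 = -3573/8 ≈ -446.63)
k + 23902 = -3573/8 + 23902 = 187643/8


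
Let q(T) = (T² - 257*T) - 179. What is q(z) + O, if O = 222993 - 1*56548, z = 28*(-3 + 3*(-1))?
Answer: 237666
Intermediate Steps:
z = -168 (z = 28*(-3 - 3) = 28*(-6) = -168)
q(T) = -179 + T² - 257*T
O = 166445 (O = 222993 - 56548 = 166445)
q(z) + O = (-179 + (-168)² - 257*(-168)) + 166445 = (-179 + 28224 + 43176) + 166445 = 71221 + 166445 = 237666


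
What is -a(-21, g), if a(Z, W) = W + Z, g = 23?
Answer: -2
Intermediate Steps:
-a(-21, g) = -(23 - 21) = -1*2 = -2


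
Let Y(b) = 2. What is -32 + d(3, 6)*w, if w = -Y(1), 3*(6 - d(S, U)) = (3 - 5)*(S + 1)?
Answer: -148/3 ≈ -49.333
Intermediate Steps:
d(S, U) = 20/3 + 2*S/3 (d(S, U) = 6 - (3 - 5)*(S + 1)/3 = 6 - (-2)*(1 + S)/3 = 6 - (-2 - 2*S)/3 = 6 + (2/3 + 2*S/3) = 20/3 + 2*S/3)
w = -2 (w = -1*2 = -2)
-32 + d(3, 6)*w = -32 + (20/3 + (2/3)*3)*(-2) = -32 + (20/3 + 2)*(-2) = -32 + (26/3)*(-2) = -32 - 52/3 = -148/3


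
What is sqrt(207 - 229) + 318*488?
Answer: 155184 + I*sqrt(22) ≈ 1.5518e+5 + 4.6904*I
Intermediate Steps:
sqrt(207 - 229) + 318*488 = sqrt(-22) + 155184 = I*sqrt(22) + 155184 = 155184 + I*sqrt(22)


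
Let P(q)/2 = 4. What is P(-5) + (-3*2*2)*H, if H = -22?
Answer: 272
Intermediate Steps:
P(q) = 8 (P(q) = 2*4 = 8)
P(-5) + (-3*2*2)*H = 8 + (-3*2*2)*(-22) = 8 - 6*2*(-22) = 8 - 12*(-22) = 8 + 264 = 272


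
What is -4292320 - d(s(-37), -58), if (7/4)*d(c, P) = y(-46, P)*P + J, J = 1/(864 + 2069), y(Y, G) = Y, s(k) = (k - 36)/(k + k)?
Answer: -88156922900/20531 ≈ -4.2938e+6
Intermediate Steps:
s(k) = (-36 + k)/(2*k) (s(k) = (-36 + k)/((2*k)) = (-36 + k)*(1/(2*k)) = (-36 + k)/(2*k))
J = 1/2933 ≈ 0.00034095
d(c, P) = 4/20531 - 184*P/7 (d(c, P) = 4*(-46*P + 1/2933)/7 = 4*(1/2933 - 46*P)/7 = 4/20531 - 184*P/7)
-4292320 - d(s(-37), -58) = -4292320 - (4/20531 - 184/7*(-58)) = -4292320 - (4/20531 + 10672/7) = -4292320 - 1*31300980/20531 = -4292320 - 31300980/20531 = -88156922900/20531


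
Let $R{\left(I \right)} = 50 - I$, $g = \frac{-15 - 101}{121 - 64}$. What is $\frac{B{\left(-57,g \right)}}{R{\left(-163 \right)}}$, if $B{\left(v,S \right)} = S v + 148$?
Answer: $\frac{88}{71} \approx 1.2394$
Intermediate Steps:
$g = - \frac{116}{57} \approx -2.0351$
$B{\left(v,S \right)} = 148 + S v$
$\frac{B{\left(-57,g \right)}}{R{\left(-163 \right)}} = \frac{148 - -116}{50 - -163} = \frac{148 + 116}{50 + 163} = \frac{264}{213} = 264 \cdot \frac{1}{213} = \frac{88}{71}$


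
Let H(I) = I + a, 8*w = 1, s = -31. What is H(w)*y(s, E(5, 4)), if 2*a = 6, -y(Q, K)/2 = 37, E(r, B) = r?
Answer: -925/4 ≈ -231.25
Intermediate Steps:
y(Q, K) = -74 (y(Q, K) = -2*37 = -74)
a = 3 (a = (½)*6 = 3)
w = ⅛ (w = (⅛)*1 = ⅛ ≈ 0.12500)
H(I) = 3 + I (H(I) = I + 3 = 3 + I)
H(w)*y(s, E(5, 4)) = (3 + ⅛)*(-74) = (25/8)*(-74) = -925/4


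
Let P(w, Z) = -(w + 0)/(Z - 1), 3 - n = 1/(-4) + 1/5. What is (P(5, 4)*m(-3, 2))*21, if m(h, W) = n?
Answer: -427/4 ≈ -106.75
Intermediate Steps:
n = 61/20 (n = 3 - (1/(-4) + 1/5) = 3 - (1*(-¼) + 1*(⅕)) = 3 - (-¼ + ⅕) = 3 - 1*(-1/20) = 3 + 1/20 = 61/20 ≈ 3.0500)
P(w, Z) = -w/(-1 + Z)
m(h, W) = 61/20
(P(5, 4)*m(-3, 2))*21 = (-1*5/(-1 + 4)*(61/20))*21 = (-1*5/3*(61/20))*21 = (-1*5*⅓*(61/20))*21 = -5/3*61/20*21 = -61/12*21 = -427/4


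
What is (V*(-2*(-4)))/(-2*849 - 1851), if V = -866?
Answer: 6928/3549 ≈ 1.9521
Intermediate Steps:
(V*(-2*(-4)))/(-2*849 - 1851) = (-(-1732)*(-4))/(-2*849 - 1851) = (-866*8)/(-1698 - 1851) = -6928/(-3549) = -6928*(-1/3549) = 6928/3549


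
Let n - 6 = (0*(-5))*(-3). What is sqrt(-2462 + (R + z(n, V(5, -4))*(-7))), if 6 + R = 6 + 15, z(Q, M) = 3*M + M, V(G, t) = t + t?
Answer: 3*I*sqrt(247) ≈ 47.149*I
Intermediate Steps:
V(G, t) = 2*t
n = 6 (n = 6 + (0*(-5))*(-3) = 6 + 0*(-3) = 6 + 0 = 6)
z(Q, M) = 4*M
R = 15 (R = -6 + (6 + 15) = -6 + 21 = 15)
sqrt(-2462 + (R + z(n, V(5, -4))*(-7))) = sqrt(-2462 + (15 + (4*(2*(-4)))*(-7))) = sqrt(-2462 + (15 + (4*(-8))*(-7))) = sqrt(-2462 + (15 - 32*(-7))) = sqrt(-2462 + (15 + 224)) = sqrt(-2462 + 239) = sqrt(-2223) = 3*I*sqrt(247)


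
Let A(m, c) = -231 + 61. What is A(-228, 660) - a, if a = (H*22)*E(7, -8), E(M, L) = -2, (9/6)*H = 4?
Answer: -158/3 ≈ -52.667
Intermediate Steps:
H = 8/3 (H = (2/3)*4 = 8/3 ≈ 2.6667)
A(m, c) = -170
a = -352/3 (a = ((8/3)*22)*(-2) = (176/3)*(-2) = -352/3 ≈ -117.33)
A(-228, 660) - a = -170 - 1*(-352/3) = -170 + 352/3 = -158/3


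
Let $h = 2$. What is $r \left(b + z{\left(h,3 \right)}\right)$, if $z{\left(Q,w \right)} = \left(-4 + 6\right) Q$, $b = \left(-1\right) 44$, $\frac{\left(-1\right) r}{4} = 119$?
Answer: $19040$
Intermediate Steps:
$r = -476$ ($r = \left(-4\right) 119 = -476$)
$b = -44$
$z{\left(Q,w \right)} = 2 Q$
$r \left(b + z{\left(h,3 \right)}\right) = - 476 \left(-44 + 2 \cdot 2\right) = - 476 \left(-44 + 4\right) = \left(-476\right) \left(-40\right) = 19040$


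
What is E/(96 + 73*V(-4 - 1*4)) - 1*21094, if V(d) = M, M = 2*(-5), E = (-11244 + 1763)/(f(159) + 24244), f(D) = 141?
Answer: -326115128979/15460090 ≈ -21094.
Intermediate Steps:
E = -9481/24385 (E = (-11244 + 1763)/(141 + 24244) = -9481/24385 ≈ -0.38880)
M = -10
V(d) = -10
E/(96 + 73*V(-4 - 1*4)) - 1*21094 = -9481/(24385*(96 + 73*(-10))) - 1*21094 = -9481/(24385*(96 - 730)) - 21094 = -9481/24385/(-634) - 21094 = -9481/24385*(-1/634) - 21094 = 9481/15460090 - 21094 = -326115128979/15460090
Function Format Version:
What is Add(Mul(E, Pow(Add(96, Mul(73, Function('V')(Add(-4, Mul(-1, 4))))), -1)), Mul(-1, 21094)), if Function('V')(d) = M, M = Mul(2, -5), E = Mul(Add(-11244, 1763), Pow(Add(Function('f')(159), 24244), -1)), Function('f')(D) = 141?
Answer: Rational(-326115128979, 15460090) ≈ -21094.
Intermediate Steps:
E = Rational(-9481, 24385) (E = Mul(Add(-11244, 1763), Pow(Add(141, 24244), -1)) = Mul(-9481, Pow(24385, -1)) = Mul(-9481, Rational(1, 24385)) = Rational(-9481, 24385) ≈ -0.38880)
M = -10
Function('V')(d) = -10
Add(Mul(E, Pow(Add(96, Mul(73, Function('V')(Add(-4, Mul(-1, 4))))), -1)), Mul(-1, 21094)) = Add(Mul(Rational(-9481, 24385), Pow(Add(96, Mul(73, -10)), -1)), Mul(-1, 21094)) = Add(Mul(Rational(-9481, 24385), Pow(Add(96, -730), -1)), -21094) = Add(Mul(Rational(-9481, 24385), Pow(-634, -1)), -21094) = Add(Mul(Rational(-9481, 24385), Rational(-1, 634)), -21094) = Add(Rational(9481, 15460090), -21094) = Rational(-326115128979, 15460090)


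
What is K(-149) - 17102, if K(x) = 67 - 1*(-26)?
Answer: -17009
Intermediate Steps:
K(x) = 93 (K(x) = 67 + 26 = 93)
K(-149) - 17102 = 93 - 17102 = -17009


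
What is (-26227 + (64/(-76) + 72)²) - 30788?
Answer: -18754511/361 ≈ -51952.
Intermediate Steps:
(-26227 + (64/(-76) + 72)²) - 30788 = (-26227 + (64*(-1/76) + 72)²) - 30788 = (-26227 + (-16/19 + 72)²) - 30788 = (-26227 + (1352/19)²) - 30788 = (-26227 + 1827904/361) - 30788 = -7640043/361 - 30788 = -18754511/361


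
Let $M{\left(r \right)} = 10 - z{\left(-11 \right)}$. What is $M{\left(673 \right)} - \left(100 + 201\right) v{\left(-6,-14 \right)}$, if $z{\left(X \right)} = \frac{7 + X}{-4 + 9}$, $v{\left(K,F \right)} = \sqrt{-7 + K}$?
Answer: $\frac{54}{5} - 301 i \sqrt{13} \approx 10.8 - 1085.3 i$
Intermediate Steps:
$z{\left(X \right)} = \frac{7}{5} + \frac{X}{5}$ ($z{\left(X \right)} = \frac{7 + X}{5} = \left(7 + X\right) \frac{1}{5} = \frac{7}{5} + \frac{X}{5}$)
$M{\left(r \right)} = \frac{54}{5}$ ($M{\left(r \right)} = 10 - \left(\frac{7}{5} + \frac{1}{5} \left(-11\right)\right) = 10 - \left(\frac{7}{5} - \frac{11}{5}\right) = 10 - - \frac{4}{5} = 10 + \frac{4}{5} = \frac{54}{5}$)
$M{\left(673 \right)} - \left(100 + 201\right) v{\left(-6,-14 \right)} = \frac{54}{5} - \left(100 + 201\right) \sqrt{-7 - 6} = \frac{54}{5} - 301 \sqrt{-13} = \frac{54}{5} - 301 i \sqrt{13}$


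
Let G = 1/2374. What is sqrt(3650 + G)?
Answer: 3*sqrt(2285661086)/2374 ≈ 60.415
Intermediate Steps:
G = 1/2374 ≈ 0.00042123
sqrt(3650 + G) = sqrt(3650 + 1/2374) = sqrt(8665101/2374) = 3*sqrt(2285661086)/2374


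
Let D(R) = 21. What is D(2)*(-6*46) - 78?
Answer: -5874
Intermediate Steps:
D(2)*(-6*46) - 78 = 21*(-6*46) - 78 = 21*(-276) - 78 = -5796 - 78 = -5874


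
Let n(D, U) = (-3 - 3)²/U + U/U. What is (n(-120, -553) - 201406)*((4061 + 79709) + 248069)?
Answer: -36959232634839/553 ≈ -6.6834e+10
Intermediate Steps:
n(D, U) = 1 + 36/U (n(D, U) = (-6)²/U + 1 = 36/U + 1 = 1 + 36/U)
(n(-120, -553) - 201406)*((4061 + 79709) + 248069) = ((36 - 553)/(-553) - 201406)*((4061 + 79709) + 248069) = (-1/553*(-517) - 201406)*(83770 + 248069) = (517/553 - 201406)*331839 = -111377001/553*331839 = -36959232634839/553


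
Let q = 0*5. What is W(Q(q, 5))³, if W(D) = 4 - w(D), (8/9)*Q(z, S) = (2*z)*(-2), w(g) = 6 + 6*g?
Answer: -8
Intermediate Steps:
q = 0
Q(z, S) = -9*z/2 (Q(z, S) = 9*((2*z)*(-2))/8 = 9*(-4*z)/8 = -9*z/2)
W(D) = -2 - 6*D (W(D) = 4 - (6 + 6*D) = 4 + (-6 - 6*D) = -2 - 6*D)
W(Q(q, 5))³ = (-2 - (-27)*0)³ = (-2 - 6*0)³ = (-2 + 0)³ = (-2)³ = -8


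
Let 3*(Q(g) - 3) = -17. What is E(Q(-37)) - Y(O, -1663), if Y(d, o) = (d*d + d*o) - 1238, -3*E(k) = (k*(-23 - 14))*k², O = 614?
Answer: 52252300/81 ≈ 6.4509e+5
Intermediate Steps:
Q(g) = -8/3 (Q(g) = 3 + (⅓)*(-17) = 3 - 17/3 = -8/3)
E(k) = 37*k³/3 (E(k) = -k*(-23 - 14)*k²/3 = -k*(-37)*k²/3 = -(-37*k)*k²/3 = -(-37)*k³/3 = 37*k³/3)
Y(d, o) = -1238 + d² + d*o (Y(d, o) = (d² + d*o) - 1238 = -1238 + d² + d*o)
E(Q(-37)) - Y(O, -1663) = 37*(-8/3)³/3 - (-1238 + 614² + 614*(-1663)) = (37/3)*(-512/27) - (-1238 + 376996 - 1021082) = -18944/81 - 1*(-645324) = -18944/81 + 645324 = 52252300/81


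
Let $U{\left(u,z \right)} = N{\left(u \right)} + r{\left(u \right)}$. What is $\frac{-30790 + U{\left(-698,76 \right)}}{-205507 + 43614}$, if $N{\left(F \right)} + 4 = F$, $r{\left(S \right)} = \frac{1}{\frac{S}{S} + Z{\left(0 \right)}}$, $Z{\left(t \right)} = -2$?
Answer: $\frac{31493}{161893} \approx 0.19453$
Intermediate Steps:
$r{\left(S \right)} = -1$ ($r{\left(S \right)} = \frac{1}{\frac{S}{S} - 2} = \frac{1}{1 - 2} = \frac{1}{-1} = -1$)
$N{\left(F \right)} = -4 + F$
$U{\left(u,z \right)} = -5 + u$ ($U{\left(u,z \right)} = \left(-4 + u\right) - 1 = -5 + u$)
$\frac{-30790 + U{\left(-698,76 \right)}}{-205507 + 43614} = \frac{-30790 - 703}{-205507 + 43614} = \frac{-30790 - 703}{-161893} = \left(-31493\right) \left(- \frac{1}{161893}\right) = \frac{31493}{161893}$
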